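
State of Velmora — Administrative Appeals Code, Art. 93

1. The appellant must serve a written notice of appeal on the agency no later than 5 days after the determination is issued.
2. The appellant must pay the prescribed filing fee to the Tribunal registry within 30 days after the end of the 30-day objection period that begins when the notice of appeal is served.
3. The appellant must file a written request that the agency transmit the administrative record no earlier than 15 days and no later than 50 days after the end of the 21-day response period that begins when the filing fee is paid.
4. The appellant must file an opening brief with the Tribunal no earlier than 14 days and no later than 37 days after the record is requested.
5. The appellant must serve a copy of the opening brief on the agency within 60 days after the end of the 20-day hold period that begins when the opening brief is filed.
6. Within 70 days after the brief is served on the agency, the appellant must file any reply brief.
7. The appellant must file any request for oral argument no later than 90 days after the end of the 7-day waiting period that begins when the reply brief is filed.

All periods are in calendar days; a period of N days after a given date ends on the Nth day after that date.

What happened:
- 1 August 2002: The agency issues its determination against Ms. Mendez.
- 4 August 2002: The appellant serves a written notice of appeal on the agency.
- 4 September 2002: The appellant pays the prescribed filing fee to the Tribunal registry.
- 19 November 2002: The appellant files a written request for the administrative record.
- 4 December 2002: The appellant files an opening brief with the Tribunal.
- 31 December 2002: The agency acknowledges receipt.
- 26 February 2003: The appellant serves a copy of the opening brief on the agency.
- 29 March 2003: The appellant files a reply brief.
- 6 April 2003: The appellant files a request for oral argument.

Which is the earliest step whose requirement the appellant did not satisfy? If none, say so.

Step 1: 5 days after 1 August 2002 (when the determination is issued) is 6 August 2002; completed 4 August 2002, before the deadline.
Step 2: 30 days after 3 September 2002 (end of the 30-day objection period, which began when the notice of appeal is served on 4 August 2002) is 3 October 2002; done 4 September 2002 — timely.
Step 3: the window is 15–50 days after 25 September 2002 (end of the 21-day response period, which began when the filing fee is paid on 4 September 2002), so 10 October 2002 through 14 November 2002; 19 November 2002 is 5 days past the end of the window.
The procedure was therefore not followed at step 3.

Step 3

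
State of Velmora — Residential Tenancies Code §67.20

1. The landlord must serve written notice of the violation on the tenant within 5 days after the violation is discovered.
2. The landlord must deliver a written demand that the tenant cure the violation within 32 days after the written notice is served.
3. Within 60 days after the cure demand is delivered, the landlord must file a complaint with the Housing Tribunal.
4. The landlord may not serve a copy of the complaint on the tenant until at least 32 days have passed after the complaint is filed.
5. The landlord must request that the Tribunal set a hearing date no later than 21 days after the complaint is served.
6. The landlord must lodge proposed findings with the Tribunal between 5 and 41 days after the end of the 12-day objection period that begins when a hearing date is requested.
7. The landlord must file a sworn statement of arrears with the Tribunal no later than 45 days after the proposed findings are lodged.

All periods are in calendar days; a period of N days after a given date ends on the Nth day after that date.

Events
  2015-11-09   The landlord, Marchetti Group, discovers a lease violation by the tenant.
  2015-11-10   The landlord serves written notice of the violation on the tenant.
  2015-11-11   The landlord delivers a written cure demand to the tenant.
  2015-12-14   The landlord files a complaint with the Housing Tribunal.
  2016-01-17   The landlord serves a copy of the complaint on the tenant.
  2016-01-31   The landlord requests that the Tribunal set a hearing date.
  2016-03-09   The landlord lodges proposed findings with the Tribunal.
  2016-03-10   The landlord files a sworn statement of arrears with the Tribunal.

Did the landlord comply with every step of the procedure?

(1) due by 2015-11-09 + 5 days = 2015-11-14; done 2015-11-10 — timely.
(2) due by 2015-11-10 + 32 days = 2015-12-12; done 2015-11-11 — timely.
(3) due by 2015-11-11 + 60 days = 2016-01-10; done 2015-12-14 — timely.
(4) permitted from 2015-12-14 + 32 days = 2016-01-15 onward; done 2016-01-17, after the minimum wait.
(5) due by 2016-01-17 + 21 days = 2016-02-07; 2016-01-31 is within that limit.
(6) the permitted window runs from 2016-02-12 + 5 = 2016-02-17 to 2016-02-12 + 41 = 2016-03-24; done 2016-03-09 — within the window.
(7) due by 2016-03-09 + 45 days = 2016-04-23; done 2016-03-10 — timely.

Yes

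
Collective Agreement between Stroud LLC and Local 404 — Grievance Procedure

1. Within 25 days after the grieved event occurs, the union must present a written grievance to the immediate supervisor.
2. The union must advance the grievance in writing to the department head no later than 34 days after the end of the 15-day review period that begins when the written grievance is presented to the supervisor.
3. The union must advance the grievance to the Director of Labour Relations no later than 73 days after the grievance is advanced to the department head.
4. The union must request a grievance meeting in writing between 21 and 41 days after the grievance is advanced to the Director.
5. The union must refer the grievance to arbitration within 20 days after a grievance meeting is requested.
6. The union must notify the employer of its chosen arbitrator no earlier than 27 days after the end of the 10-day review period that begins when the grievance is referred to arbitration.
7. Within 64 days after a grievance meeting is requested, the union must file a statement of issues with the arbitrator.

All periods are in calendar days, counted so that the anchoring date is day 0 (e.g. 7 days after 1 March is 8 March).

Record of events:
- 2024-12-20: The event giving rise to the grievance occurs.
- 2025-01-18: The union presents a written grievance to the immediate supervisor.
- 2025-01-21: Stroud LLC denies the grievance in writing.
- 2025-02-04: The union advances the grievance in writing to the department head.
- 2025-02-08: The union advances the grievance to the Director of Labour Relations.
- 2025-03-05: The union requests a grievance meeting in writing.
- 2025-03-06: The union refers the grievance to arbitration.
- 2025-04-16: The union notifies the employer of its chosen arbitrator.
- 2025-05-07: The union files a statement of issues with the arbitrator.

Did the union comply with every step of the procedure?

No

Step 1: 25 days after 2024-12-20 (when the grieved event occurs) is 2025-01-14; not done until 2025-01-18, 4 days after the deadline.
The analysis stops there.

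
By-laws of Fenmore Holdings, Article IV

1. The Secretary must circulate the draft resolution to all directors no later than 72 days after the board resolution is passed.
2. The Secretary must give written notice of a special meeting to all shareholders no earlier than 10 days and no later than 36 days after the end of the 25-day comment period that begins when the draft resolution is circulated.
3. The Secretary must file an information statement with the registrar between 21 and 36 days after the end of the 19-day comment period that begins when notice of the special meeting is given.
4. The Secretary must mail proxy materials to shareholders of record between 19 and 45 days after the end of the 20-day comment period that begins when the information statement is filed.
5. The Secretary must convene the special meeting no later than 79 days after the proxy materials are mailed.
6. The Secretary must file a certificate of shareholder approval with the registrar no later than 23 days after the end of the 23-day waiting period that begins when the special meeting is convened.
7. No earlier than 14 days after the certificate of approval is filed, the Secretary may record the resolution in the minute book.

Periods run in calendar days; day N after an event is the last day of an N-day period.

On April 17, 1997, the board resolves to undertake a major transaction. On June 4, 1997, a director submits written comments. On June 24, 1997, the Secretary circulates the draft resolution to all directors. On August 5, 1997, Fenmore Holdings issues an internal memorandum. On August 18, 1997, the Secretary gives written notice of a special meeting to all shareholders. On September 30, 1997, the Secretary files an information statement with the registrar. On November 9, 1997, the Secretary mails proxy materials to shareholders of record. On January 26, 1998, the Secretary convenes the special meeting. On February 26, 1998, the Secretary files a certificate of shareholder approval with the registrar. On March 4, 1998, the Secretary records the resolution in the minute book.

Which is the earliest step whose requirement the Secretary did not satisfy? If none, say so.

Step 7

Step 1 — counting 72 days from April 17, 1997 (when the board resolution is passed) gives a deadline of June 28, 1997; completed June 24, 1997, before the deadline.
Step 2 — 10 and 36 days from July 19, 1997 (end of the 25-day comment period, which began when the draft resolution is circulated on June 24, 1997) are July 29, 1997 and August 24, 1997 respectively; done August 18, 1997, which is between those dates.
Step 3 — 21 and 36 days from September 6, 1997 (end of the 19-day comment period, which began when notice of the special meeting is given on August 18, 1997) are September 27, 1997 and October 12, 1997 respectively; done September 30, 1997 — within the window.
Step 4 — 19 and 45 days from October 20, 1997 (end of the 20-day comment period, which began when the information statement is filed on September 30, 1997) are November 8, 1997 and December 4, 1997 respectively; done November 9, 1997, which is between those dates.
Step 5 — counting 79 days from November 9, 1997 (when the proxy materials are mailed) gives a deadline of January 27, 1998; done January 26, 1998 — timely.
Step 6 — counting 23 days from February 18, 1998 (end of the 23-day waiting period, which began when the special meeting is convened on January 26, 1998) gives a deadline of March 13, 1998; February 26, 1998 is within that limit.
Step 7 — must wait 14 days from February 26, 1998 (when the certificate of approval is filed), so not before March 12, 1998; acted on March 4, 1998, 8 days prematurely.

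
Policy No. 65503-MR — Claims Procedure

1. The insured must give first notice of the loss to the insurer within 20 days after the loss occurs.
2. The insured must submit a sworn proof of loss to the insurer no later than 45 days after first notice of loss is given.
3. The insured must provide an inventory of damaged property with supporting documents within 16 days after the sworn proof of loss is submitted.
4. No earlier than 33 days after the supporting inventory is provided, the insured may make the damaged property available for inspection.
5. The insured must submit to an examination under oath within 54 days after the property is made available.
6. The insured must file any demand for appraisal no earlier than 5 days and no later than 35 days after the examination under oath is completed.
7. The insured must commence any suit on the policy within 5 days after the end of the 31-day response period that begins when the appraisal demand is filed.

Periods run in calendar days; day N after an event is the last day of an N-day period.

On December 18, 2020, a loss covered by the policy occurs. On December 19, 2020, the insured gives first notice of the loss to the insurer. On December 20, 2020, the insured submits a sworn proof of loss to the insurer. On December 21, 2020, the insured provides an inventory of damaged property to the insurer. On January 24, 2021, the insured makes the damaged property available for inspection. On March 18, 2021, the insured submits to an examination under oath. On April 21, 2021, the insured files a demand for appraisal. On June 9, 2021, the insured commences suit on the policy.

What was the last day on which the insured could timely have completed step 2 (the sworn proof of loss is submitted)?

February 2, 2021

Step 2 runs from December 19, 2020, when first notice of loss is given. 45 days after December 19, 2020 is February 2, 2021.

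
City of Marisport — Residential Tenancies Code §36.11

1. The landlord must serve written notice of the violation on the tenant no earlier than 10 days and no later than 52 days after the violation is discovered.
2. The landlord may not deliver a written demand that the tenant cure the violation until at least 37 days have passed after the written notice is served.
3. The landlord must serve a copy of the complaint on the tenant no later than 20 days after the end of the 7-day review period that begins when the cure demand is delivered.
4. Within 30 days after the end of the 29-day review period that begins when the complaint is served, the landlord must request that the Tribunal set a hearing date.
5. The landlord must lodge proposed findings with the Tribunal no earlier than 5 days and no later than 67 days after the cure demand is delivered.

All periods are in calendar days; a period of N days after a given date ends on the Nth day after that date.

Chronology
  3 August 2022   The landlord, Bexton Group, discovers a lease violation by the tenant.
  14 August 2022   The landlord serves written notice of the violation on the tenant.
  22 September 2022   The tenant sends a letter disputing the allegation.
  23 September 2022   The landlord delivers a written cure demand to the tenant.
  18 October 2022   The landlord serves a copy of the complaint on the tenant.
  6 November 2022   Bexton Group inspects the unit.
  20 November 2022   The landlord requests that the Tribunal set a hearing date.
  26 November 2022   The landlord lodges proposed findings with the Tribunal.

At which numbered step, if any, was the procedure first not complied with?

None — every step was satisfied

(1) the permitted window runs from 3 August 2022 + 10 = 13 August 2022 to 3 August 2022 + 52 = 24 September 2022; done 14 August 2022 — within the window.
(2) permitted from 14 August 2022 + 37 days = 20 September 2022 onward; done 23 September 2022, after the minimum wait.
(3) due by 30 September 2022 + 20 days = 20 October 2022; 18 October 2022 is within that limit.
(4) due by 16 November 2022 + 30 days = 16 December 2022; completed 20 November 2022, before the deadline.
(5) the permitted window runs from 23 September 2022 + 5 = 28 September 2022 to 23 September 2022 + 67 = 29 November 2022; done 26 November 2022 — within the window.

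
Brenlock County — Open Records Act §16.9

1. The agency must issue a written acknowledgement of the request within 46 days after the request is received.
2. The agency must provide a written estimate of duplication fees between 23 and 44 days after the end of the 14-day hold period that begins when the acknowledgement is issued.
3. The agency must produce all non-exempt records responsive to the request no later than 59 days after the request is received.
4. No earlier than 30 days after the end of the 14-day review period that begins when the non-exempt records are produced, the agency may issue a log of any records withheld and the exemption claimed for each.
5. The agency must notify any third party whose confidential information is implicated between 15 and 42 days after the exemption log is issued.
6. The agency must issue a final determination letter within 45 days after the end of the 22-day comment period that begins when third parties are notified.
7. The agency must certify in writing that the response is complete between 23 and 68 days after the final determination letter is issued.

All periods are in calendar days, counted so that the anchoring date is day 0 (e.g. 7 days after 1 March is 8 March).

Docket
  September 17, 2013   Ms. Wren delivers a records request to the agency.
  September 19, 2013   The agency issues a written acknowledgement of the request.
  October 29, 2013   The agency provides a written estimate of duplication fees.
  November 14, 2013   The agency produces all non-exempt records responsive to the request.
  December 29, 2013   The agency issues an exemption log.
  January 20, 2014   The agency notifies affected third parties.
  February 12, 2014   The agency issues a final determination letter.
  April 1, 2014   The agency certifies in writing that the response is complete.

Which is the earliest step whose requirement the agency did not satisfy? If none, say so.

None — every step was satisfied

(1) due by September 17, 2013 + 46 days = November 2, 2013; September 19, 2013 is within that limit.
(2) the permitted window runs from October 3, 2013 + 23 = October 26, 2013 to October 3, 2013 + 44 = November 16, 2013; done October 29, 2013 — within the window.
(3) due by September 17, 2013 + 59 days = November 15, 2013; completed November 14, 2013, before the deadline.
(4) permitted from November 28, 2013 + 30 days = December 28, 2013 onward; done December 29, 2013 — permitted.
(5) the permitted window runs from December 29, 2013 + 15 = January 13, 2014 to December 29, 2013 + 42 = February 9, 2014; January 20, 2014 falls inside that range.
(6) due by February 11, 2014 + 45 days = March 28, 2014; February 12, 2014 is within that limit.
(7) the permitted window runs from February 12, 2014 + 23 = March 7, 2014 to February 12, 2014 + 68 = April 21, 2014; April 1, 2014 falls inside that range.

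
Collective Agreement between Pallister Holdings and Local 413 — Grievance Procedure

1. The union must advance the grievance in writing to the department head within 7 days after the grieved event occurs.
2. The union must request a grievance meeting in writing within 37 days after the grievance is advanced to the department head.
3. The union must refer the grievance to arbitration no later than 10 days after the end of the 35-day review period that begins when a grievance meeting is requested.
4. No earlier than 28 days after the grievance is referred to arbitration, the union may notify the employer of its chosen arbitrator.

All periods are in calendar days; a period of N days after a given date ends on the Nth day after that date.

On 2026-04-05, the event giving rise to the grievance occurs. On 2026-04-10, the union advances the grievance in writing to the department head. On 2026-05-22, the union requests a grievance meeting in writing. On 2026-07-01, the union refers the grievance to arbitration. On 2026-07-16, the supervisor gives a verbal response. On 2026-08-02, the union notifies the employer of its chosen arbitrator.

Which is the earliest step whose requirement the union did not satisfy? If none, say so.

Step 2

Step 1 — counting 7 days from 2026-04-05 (when the grieved event occurs) gives a deadline of 2026-04-12; done 2026-04-10 — timely.
Step 2 — counting 37 days from 2026-04-10 (when the grievance is advanced to the department head) gives a deadline of 2026-05-17; not done until 2026-05-22, 5 days after the deadline.
The procedure was therefore not followed at step 2.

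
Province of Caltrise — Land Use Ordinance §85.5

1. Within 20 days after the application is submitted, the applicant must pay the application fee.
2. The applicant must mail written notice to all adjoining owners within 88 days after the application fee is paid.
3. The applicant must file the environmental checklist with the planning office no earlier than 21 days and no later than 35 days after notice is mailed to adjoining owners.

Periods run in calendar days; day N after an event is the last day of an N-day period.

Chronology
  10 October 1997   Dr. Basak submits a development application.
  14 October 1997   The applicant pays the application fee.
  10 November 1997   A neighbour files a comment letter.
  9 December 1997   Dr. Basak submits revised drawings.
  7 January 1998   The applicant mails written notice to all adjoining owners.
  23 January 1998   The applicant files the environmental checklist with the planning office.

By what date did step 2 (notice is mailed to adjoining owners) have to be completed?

10 January 1998

Step 2 runs from 14 October 1997, when the application fee is paid. 88 days after 14 October 1997 is 10 January 1998.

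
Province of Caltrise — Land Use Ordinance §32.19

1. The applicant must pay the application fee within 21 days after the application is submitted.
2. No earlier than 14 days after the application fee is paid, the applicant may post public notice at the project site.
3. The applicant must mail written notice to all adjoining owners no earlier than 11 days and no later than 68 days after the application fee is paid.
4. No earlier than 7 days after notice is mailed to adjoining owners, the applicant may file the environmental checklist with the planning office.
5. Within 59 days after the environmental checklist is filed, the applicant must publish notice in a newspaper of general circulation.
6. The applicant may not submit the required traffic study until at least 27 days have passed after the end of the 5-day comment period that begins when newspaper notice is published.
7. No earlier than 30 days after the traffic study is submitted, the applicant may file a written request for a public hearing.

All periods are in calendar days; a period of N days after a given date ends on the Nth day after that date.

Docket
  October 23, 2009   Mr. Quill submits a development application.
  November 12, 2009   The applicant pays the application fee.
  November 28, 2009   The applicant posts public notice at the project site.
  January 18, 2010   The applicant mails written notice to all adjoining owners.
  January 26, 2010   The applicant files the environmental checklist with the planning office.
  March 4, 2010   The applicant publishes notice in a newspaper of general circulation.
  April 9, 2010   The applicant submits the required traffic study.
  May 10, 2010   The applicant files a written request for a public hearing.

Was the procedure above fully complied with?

Yes

(1) due by October 23, 2009 + 21 days = November 13, 2009; completed November 12, 2009, before the deadline.
(2) permitted from November 12, 2009 + 14 days = November 26, 2009 onward; done November 28, 2009, after the minimum wait.
(3) the permitted window runs from November 12, 2009 + 11 = November 23, 2009 to November 12, 2009 + 68 = January 19, 2010; done January 18, 2010 — within the window.
(4) permitted from January 18, 2010 + 7 days = January 25, 2010 onward; January 26, 2010 is on or after that date.
(5) due by January 26, 2010 + 59 days = March 26, 2010; completed March 4, 2010, before the deadline.
(6) permitted from March 9, 2010 + 27 days = April 5, 2010 onward; done April 9, 2010, after the minimum wait.
(7) permitted from April 9, 2010 + 30 days = May 9, 2010 onward; May 10, 2010 is on or after that date.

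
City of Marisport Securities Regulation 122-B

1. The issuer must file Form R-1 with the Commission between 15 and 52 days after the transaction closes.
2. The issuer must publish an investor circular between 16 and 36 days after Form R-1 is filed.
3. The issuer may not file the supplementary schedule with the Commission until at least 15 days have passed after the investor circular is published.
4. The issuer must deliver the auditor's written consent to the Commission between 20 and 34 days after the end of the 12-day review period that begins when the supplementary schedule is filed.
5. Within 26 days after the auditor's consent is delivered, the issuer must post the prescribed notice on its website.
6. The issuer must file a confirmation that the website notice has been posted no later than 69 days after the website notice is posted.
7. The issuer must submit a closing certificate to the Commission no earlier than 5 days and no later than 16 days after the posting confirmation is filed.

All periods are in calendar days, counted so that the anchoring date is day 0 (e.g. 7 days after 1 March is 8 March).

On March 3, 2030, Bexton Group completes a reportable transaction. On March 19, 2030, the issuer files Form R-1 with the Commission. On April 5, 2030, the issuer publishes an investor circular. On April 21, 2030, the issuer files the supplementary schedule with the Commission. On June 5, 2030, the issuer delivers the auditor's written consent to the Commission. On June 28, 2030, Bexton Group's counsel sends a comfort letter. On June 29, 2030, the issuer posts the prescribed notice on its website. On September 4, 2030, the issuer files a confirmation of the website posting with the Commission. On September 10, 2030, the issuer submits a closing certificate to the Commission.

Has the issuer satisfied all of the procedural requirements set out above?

Step 1: the window is 15–52 days after March 3, 2030 (when the transaction closes), so March 18, 2030 through April 24, 2030; done March 19, 2030, which is between those dates.
Step 2: the window is 16–36 days after March 19, 2030 (when Form R-1 is filed), so April 4, 2030 through April 24, 2030; April 5, 2030 falls inside that range.
Step 3: the earliest permitted date is 15 days after April 5, 2030 (when the investor circular is published), i.e. April 20, 2030; done April 21, 2030, after the minimum wait.
Step 4: the window is 20–34 days after May 3, 2030 (end of the 12-day review period, which began when the supplementary schedule is filed on April 21, 2030), so May 23, 2030 through June 6, 2030; June 5, 2030 falls inside that range.
Step 5: 26 days after June 5, 2030 (when the auditor's consent is delivered) is July 1, 2030; completed June 29, 2030, before the deadline.
Step 6: 69 days after June 29, 2030 (when the website notice is posted) is September 6, 2030; September 4, 2030 is within that limit.
Step 7: the window is 5–16 days after September 4, 2030 (when the posting confirmation is filed), so September 9, 2030 through September 20, 2030; September 10, 2030 falls inside that range.

Yes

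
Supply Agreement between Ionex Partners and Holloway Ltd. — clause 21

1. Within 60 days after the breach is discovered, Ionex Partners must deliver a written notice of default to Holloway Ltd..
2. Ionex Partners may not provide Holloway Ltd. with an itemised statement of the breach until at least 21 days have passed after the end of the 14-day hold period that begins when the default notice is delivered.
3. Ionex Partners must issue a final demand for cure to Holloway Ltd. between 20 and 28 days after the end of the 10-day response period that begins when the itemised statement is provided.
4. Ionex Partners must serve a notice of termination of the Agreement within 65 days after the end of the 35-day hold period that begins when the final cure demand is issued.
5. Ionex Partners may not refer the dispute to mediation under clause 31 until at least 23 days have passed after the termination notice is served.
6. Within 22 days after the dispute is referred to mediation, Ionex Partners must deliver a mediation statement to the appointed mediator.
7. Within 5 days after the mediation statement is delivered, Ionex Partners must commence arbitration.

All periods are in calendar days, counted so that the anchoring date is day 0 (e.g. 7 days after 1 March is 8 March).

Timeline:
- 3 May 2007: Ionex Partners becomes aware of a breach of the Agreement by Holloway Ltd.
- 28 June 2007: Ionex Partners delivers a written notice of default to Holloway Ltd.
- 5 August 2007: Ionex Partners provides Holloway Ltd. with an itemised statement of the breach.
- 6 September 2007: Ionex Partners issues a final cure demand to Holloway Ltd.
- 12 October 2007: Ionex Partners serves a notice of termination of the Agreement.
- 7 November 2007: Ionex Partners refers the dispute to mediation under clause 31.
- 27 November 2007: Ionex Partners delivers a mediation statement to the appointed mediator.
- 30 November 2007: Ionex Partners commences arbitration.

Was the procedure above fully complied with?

Step 1 — counting 60 days from 3 May 2007 (when the breach is discovered) gives a deadline of 2 July 2007; 28 June 2007 is within that limit.
Step 2 — must wait 21 days from 12 July 2007 (end of the 14-day hold period, which began when the default notice is delivered on 28 June 2007), so not before 2 August 2007; 5 August 2007 is on or after that date.
Step 3 — 20 and 28 days from 15 August 2007 (end of the 10-day response period, which began when the itemised statement is provided on 5 August 2007) are 4 September 2007 and 12 September 2007 respectively; 6 September 2007 falls inside that range.
Step 4 — counting 65 days from 11 October 2007 (end of the 35-day hold period, which began when the final cure demand is issued on 6 September 2007) gives a deadline of 15 December 2007; done 12 October 2007 — timely.
Step 5 — must wait 23 days from 12 October 2007 (when the termination notice is served), so not before 4 November 2007; done 7 November 2007 — permitted.
Step 6 — counting 22 days from 7 November 2007 (when the dispute is referred to mediation) gives a deadline of 29 November 2007; done 27 November 2007 — timely.
Step 7 — counting 5 days from 27 November 2007 (when the mediation statement is delivered) gives a deadline of 2 December 2007; completed 30 November 2007, before the deadline.

Yes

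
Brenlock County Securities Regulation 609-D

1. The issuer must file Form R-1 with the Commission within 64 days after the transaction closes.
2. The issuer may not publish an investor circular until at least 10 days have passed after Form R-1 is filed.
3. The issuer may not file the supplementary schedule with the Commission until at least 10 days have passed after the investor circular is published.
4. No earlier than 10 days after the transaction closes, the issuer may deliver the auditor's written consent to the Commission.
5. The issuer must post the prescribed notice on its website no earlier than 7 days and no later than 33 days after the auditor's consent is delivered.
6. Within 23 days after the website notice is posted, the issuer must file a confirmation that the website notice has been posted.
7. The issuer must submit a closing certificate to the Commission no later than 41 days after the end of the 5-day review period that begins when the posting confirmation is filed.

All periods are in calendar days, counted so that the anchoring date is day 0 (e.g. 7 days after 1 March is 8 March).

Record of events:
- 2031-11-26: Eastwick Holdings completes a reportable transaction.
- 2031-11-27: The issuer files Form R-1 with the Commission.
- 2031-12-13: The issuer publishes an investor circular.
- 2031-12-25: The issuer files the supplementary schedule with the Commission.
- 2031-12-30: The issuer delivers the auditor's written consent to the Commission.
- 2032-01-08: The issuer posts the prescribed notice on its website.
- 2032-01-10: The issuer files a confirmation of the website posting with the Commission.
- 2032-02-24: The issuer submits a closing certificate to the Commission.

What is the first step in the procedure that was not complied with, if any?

Step 1 — counting 64 days from 2031-11-26 (when the transaction closes) gives a deadline of 2032-01-29; completed 2031-11-27, before the deadline.
Step 2 — must wait 10 days from 2031-11-27 (when Form R-1 is filed), so not before 2031-12-07; 2031-12-13 is on or after that date.
Step 3 — must wait 10 days from 2031-12-13 (when the investor circular is published), so not before 2031-12-23; 2031-12-25 is on or after that date.
Step 4 — must wait 10 days from 2031-11-26 (when the transaction closes), so not before 2031-12-06; done 2031-12-30 — permitted.
Step 5 — 7 and 33 days from 2031-12-30 (when the auditor's consent is delivered) are 2032-01-06 and 2032-02-01 respectively; 2032-01-08 falls inside that range.
Step 6 — counting 23 days from 2032-01-08 (when the website notice is posted) gives a deadline of 2032-01-31; completed 2032-01-10, before the deadline.
Step 7 — counting 41 days from 2032-01-15 (end of the 5-day review period, which began when the posting confirmation is filed on 2032-01-10) gives a deadline of 2032-02-25; completed 2032-02-24, before the deadline.

None — every step was satisfied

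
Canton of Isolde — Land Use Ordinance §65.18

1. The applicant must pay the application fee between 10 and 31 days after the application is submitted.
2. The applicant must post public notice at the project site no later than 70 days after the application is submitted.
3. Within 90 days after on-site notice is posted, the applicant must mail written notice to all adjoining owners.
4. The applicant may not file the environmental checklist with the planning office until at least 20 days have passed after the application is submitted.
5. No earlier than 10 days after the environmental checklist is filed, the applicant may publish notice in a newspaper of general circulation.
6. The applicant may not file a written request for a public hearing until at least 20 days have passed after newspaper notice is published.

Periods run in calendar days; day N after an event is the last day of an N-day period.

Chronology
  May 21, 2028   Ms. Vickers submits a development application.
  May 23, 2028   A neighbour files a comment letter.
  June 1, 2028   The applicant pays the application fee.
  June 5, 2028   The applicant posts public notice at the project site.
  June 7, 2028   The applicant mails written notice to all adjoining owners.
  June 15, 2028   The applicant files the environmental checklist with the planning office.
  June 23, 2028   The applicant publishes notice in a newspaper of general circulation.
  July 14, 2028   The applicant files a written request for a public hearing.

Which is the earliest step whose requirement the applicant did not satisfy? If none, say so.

Step 1: the window is 10–31 days after May 21, 2028 (when the application is submitted), so May 31, 2028 through June 21, 2028; June 1, 2028 falls inside that range.
Step 2: 70 days after May 21, 2028 (when the application is submitted) is July 30, 2028; done June 5, 2028 — timely.
Step 3: 90 days after June 5, 2028 (when on-site notice is posted) is September 3, 2028; completed June 7, 2028, before the deadline.
Step 4: the earliest permitted date is 20 days after May 21, 2028 (when the application is submitted), i.e. June 10, 2028; done June 15, 2028, after the minimum wait.
Step 5: the earliest permitted date is 10 days after June 15, 2028 (when the environmental checklist is filed), i.e. June 25, 2028; done June 23, 2028 — 2 days too early.
Later steps need not be reached.

Step 5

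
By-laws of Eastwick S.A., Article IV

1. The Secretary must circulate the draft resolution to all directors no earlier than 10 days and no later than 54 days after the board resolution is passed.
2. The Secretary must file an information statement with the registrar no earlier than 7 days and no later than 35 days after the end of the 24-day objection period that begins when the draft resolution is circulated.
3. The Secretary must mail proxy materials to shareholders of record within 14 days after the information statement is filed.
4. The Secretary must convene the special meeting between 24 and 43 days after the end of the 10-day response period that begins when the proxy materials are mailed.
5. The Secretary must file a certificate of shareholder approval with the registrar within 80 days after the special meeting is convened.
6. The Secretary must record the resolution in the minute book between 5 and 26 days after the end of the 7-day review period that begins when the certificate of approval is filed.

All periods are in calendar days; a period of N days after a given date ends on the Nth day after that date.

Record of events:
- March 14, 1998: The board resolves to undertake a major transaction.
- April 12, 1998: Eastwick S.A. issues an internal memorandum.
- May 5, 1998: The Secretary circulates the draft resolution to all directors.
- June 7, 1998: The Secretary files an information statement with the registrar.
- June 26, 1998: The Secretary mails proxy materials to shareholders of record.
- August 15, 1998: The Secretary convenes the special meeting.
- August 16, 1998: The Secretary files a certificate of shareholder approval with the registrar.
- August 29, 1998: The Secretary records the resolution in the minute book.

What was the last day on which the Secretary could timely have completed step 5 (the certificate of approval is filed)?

Step 5 runs from August 15, 1998, when the special meeting is convened. 80 days after August 15, 1998 is November 3, 1998.

November 3, 1998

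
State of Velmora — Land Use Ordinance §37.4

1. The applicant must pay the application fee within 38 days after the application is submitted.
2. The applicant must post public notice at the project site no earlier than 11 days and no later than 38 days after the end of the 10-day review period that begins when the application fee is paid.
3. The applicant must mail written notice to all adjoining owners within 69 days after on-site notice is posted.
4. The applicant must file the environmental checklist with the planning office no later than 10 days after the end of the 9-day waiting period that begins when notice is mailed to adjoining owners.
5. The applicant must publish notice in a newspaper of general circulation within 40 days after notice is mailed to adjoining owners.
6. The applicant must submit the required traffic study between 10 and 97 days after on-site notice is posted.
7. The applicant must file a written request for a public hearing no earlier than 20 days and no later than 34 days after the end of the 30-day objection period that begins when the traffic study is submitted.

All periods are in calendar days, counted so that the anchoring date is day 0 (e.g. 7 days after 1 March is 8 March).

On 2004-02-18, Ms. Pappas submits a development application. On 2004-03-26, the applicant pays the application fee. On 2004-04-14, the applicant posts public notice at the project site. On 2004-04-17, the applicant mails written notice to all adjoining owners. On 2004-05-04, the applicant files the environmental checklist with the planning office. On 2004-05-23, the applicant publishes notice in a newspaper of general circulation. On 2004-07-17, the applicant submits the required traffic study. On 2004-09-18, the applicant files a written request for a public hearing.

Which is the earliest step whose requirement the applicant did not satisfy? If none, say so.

Step 1: 38 days after 2004-02-18 (when the application is submitted) is 2004-03-27; done 2004-03-26 — timely.
Step 2: the window is 11–38 days after 2004-04-05 (end of the 10-day review period, which began when the application fee is paid on 2004-03-26), so 2004-04-16 through 2004-05-13; done 2004-04-14 — 2 days before the window opened.

Step 2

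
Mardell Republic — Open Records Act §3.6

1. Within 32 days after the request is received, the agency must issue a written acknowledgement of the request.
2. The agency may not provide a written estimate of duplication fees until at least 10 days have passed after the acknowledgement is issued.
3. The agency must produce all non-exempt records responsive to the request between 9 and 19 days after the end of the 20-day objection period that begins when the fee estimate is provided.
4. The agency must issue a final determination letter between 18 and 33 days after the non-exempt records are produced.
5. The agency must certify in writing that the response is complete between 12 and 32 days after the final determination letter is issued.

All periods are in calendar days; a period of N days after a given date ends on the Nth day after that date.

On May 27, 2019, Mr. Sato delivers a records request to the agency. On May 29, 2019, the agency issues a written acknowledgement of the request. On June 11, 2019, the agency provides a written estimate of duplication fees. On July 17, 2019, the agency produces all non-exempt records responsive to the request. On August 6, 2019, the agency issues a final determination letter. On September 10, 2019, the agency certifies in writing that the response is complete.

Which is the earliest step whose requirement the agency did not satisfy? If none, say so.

Step 5

(1) due by May 27, 2019 + 32 days = June 28, 2019; May 29, 2019 is within that limit.
(2) permitted from May 29, 2019 + 10 days = June 8, 2019 onward; done June 11, 2019 — permitted.
(3) the permitted window runs from July 1, 2019 + 9 = July 10, 2019 to July 1, 2019 + 19 = July 20, 2019; July 17, 2019 falls inside that range.
(4) the permitted window runs from July 17, 2019 + 18 = August 4, 2019 to July 17, 2019 + 33 = August 19, 2019; done August 6, 2019 — within the window.
(5) the permitted window runs from August 6, 2019 + 12 = August 18, 2019 to August 6, 2019 + 32 = September 7, 2019; done September 10, 2019 — 3 days after the window closed.
Later steps need not be reached.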